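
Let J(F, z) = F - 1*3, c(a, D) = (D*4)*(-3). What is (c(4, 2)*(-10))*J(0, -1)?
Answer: -720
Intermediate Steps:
c(a, D) = -12*D (c(a, D) = (4*D)*(-3) = -12*D)
J(F, z) = -3 + F (J(F, z) = F - 3 = -3 + F)
(c(4, 2)*(-10))*J(0, -1) = (-12*2*(-10))*(-3 + 0) = -24*(-10)*(-3) = 240*(-3) = -720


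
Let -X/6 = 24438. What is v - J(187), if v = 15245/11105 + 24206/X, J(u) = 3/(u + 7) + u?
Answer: -1467374680463/7897274109 ≈ -185.81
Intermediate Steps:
X = -146628 (X = -6*24438 = -146628)
J(u) = u + 3/(7 + u) (J(u) = 3/(7 + u) + u = u + 3/(7 + u))
v = 196653623/162830394 (v = 15245/11105 + 24206/(-146628) = 15245*(1/11105) + 24206*(-1/146628) = 3049/2221 - 12103/73314 = 196653623/162830394 ≈ 1.2077)
v - J(187) = 196653623/162830394 - (3 + 187² + 7*187)/(7 + 187) = 196653623/162830394 - (3 + 34969 + 1309)/194 = 196653623/162830394 - 36281/194 = -1467374680463/7897274109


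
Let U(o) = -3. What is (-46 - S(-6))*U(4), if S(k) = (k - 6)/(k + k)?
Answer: 141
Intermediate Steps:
S(k) = (-6 + k)/(2*k) (S(k) = (-6 + k)/((2*k)) = (-6 + k)*(1/(2*k)) = (-6 + k)/(2*k))
(-46 - S(-6))*U(4) = (-46 - (-6 - 6)/(2*(-6)))*(-3) = (-46 - (-1)*(-12)/(2*6))*(-3) = (-46 - 1*1)*(-3) = (-46 - 1)*(-3) = -47*(-3) = 141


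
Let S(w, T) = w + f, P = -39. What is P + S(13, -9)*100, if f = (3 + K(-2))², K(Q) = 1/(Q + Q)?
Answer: 8069/4 ≈ 2017.3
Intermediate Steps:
K(Q) = 1/(2*Q)
f = 121/16 (f = (3 + (½)/(-2))² = (3 + (½)*(-½))² = (3 - ¼)² = (11/4)² = 121/16 ≈ 7.5625)
S(w, T) = 121/16 + w (S(w, T) = w + 121/16 = 121/16 + w)
P + S(13, -9)*100 = -39 + (121/16 + 13)*100 = -39 + (329/16)*100 = -39 + 8225/4 = 8069/4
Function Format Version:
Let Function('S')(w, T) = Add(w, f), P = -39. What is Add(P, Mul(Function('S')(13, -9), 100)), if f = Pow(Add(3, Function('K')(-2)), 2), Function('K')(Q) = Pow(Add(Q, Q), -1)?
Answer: Rational(8069, 4) ≈ 2017.3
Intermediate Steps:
Function('K')(Q) = Mul(Rational(1, 2), Pow(Q, -1)) (Function('K')(Q) = Pow(Mul(2, Q), -1) = Mul(Rational(1, 2), Pow(Q, -1)))
f = Rational(121, 16) (f = Pow(Add(3, Mul(Rational(1, 2), Pow(-2, -1))), 2) = Pow(Add(3, Mul(Rational(1, 2), Rational(-1, 2))), 2) = Pow(Add(3, Rational(-1, 4)), 2) = Pow(Rational(11, 4), 2) = Rational(121, 16) ≈ 7.5625)
Function('S')(w, T) = Add(Rational(121, 16), w) (Function('S')(w, T) = Add(w, Rational(121, 16)) = Add(Rational(121, 16), w))
Add(P, Mul(Function('S')(13, -9), 100)) = Add(-39, Mul(Add(Rational(121, 16), 13), 100)) = Add(-39, Mul(Rational(329, 16), 100)) = Add(-39, Rational(8225, 4)) = Rational(8069, 4)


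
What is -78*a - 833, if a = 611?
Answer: -48491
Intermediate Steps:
-78*a - 833 = -78*611 - 833 = -47658 - 833 = -48491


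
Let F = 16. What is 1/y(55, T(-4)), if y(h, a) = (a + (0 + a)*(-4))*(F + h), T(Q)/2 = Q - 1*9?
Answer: 1/5538 ≈ 0.00018057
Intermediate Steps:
T(Q) = -18 + 2*Q (T(Q) = 2*(Q - 1*9) = 2*(Q - 9) = 2*(-9 + Q) = -18 + 2*Q)
y(h, a) = -3*a*(16 + h) (y(h, a) = (a + (0 + a)*(-4))*(16 + h) = (a + a*(-4))*(16 + h) = (a - 4*a)*(16 + h) = (-3*a)*(16 + h) = -3*a*(16 + h))
1/y(55, T(-4)) = 1/(-3*(-18 + 2*(-4))*(16 + 55)) = 1/(-3*(-18 - 8)*71) = 1/(-3*(-26)*71) = 1/5538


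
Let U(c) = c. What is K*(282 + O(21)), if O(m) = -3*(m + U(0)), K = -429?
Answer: -93951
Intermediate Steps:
O(m) = -3*m (O(m) = -3*(m + 0) = -3*m)
K*(282 + O(21)) = -429*(282 - 3*21) = -429*(282 - 63) = -429*219 = -93951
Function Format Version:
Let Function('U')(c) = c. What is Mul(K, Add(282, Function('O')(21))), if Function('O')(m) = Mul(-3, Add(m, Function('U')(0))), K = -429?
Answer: -93951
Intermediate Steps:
Function('O')(m) = Mul(-3, m) (Function('O')(m) = Mul(-3, Add(m, 0)) = Mul(-3, m))
Mul(K, Add(282, Function('O')(21))) = Mul(-429, Add(282, Mul(-3, 21))) = Mul(-429, Add(282, -63)) = Mul(-429, 219) = -93951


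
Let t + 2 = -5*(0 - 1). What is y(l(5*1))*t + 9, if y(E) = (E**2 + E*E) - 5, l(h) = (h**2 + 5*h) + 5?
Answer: 18144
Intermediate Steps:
l(h) = 5 + h**2 + 5*h
y(E) = -5 + 2*E**2 (y(E) = (E**2 + E**2) - 5 = 2*E**2 - 5 = -5 + 2*E**2)
t = 3 (t = -2 - 5*(0 - 1) = -2 - 5*(-1) = -2 + 5 = 3)
y(l(5*1))*t + 9 = (-5 + 2*(5 + (5*1)**2 + 5*(5*1))**2)*3 + 9 = (-5 + 2*(5 + 5**2 + 5*5)**2)*3 + 9 = (-5 + 2*(5 + 25 + 25)**2)*3 + 9 = (-5 + 2*55**2)*3 + 9 = (-5 + 2*3025)*3 + 9 = (-5 + 6050)*3 + 9 = 6045*3 + 9 = 18135 + 9 = 18144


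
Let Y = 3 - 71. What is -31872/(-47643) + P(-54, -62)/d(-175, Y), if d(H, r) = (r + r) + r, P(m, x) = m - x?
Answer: 510062/809931 ≈ 0.62976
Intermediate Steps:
Y = -68
d(H, r) = 3*r (d(H, r) = 2*r + r = 3*r)
-31872/(-47643) + P(-54, -62)/d(-175, Y) = -31872/(-47643) + (-54 - 1*(-62))/((3*(-68))) = -31872*(-1/47643) + (-54 + 62)/(-204) = 10624/15881 + 8*(-1/204) = 10624/15881 - 2/51 = 510062/809931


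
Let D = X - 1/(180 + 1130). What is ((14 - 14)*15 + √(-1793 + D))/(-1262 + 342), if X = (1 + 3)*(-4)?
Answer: -I*√3104426210/1205200 ≈ -0.046231*I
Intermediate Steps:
X = -16 (X = 4*(-4) = -16)
D = -20961/1310 (D = -16 - 1/(180 + 1130) = -16 - 1/1310 = -20961/1310 ≈ -16.001)
((14 - 14)*15 + √(-1793 + D))/(-1262 + 342) = ((14 - 14)*15 + √(-1793 - 20961/1310))/(-1262 + 342) = (0*15 + √(-2369791/1310))/(-920) = (0 + I*√3104426210/1310)*(-1/920) = (I*√3104426210/1310)*(-1/920) = -I*√3104426210/1205200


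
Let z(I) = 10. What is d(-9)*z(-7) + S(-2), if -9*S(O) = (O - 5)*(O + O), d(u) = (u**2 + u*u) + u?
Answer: 13742/9 ≈ 1526.9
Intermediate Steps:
d(u) = u + 2*u**2 (d(u) = (u**2 + u**2) + u = 2*u**2 + u = u + 2*u**2)
S(O) = -2*O*(-5 + O)/9 (S(O) = -(O - 5)*(O + O)/9 = -(-5 + O)*2*O/9 = -2*O*(-5 + O)/9)
d(-9)*z(-7) + S(-2) = -9*(1 + 2*(-9))*10 + (2/9)*(-2)*(5 - 1*(-2)) = -9*(1 - 18)*10 + (2/9)*(-2)*(5 + 2) = -9*(-17)*10 + (2/9)*(-2)*7 = 153*10 - 28/9 = 1530 - 28/9 = 13742/9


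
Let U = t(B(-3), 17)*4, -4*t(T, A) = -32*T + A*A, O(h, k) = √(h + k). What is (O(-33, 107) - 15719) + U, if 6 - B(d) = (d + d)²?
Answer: -16968 + √74 ≈ -16959.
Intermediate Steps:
B(d) = 6 - 4*d² (B(d) = 6 - (d + d)² = 6 - (2*d)² = 6 - 4*d²)
t(T, A) = 8*T - A²/4 (t(T, A) = -(-32*T + A*A)/4 = -(-32*T + A²)/4 = -(A² - 32*T)/4 = 8*T - A²/4)
U = -1249 (U = (8*(6 - 4*(-3)²) - ¼*17²)*4 = (8*(6 - 4*9) - ¼*289)*4 = (8*(6 - 36) - 289/4)*4 = (8*(-30) - 289/4)*4 = (-240 - 289/4)*4 = -1249/4*4 = -1249)
(O(-33, 107) - 15719) + U = (√(-33 + 107) - 15719) - 1249 = (√74 - 15719) - 1249 = (-15719 + √74) - 1249 = -16968 + √74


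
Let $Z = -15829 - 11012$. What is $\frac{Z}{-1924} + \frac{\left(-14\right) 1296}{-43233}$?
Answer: $\frac{398442003}{27726764} \approx 14.37$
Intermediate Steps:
$Z = -26841$ ($Z = -15829 - 11012 = -26841$)
$\frac{Z}{-1924} + \frac{\left(-14\right) 1296}{-43233} = - \frac{26841}{-1924} + \frac{\left(-14\right) 1296}{-43233} = \left(-26841\right) \left(- \frac{1}{1924}\right) - - \frac{6048}{14411} = \frac{26841}{1924} + \frac{6048}{14411} = \frac{398442003}{27726764}$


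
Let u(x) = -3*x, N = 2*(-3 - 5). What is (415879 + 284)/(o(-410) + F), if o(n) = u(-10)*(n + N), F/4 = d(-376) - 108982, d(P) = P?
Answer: -416163/450212 ≈ -0.92437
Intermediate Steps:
N = -16 (N = 2*(-8) = -16)
F = -437432 (F = 4*(-376 - 108982) = 4*(-109358) = -437432)
o(n) = -480 + 30*n (o(n) = (-3*(-10))*(n - 16) = 30*(-16 + n) = -480 + 30*n)
(415879 + 284)/(o(-410) + F) = (415879 + 284)/((-480 + 30*(-410)) - 437432) = 416163/((-480 - 12300) - 437432) = 416163/(-12780 - 437432) = 416163/(-450212) = 416163*(-1/450212) = -416163/450212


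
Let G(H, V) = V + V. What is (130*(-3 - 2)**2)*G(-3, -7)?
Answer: -45500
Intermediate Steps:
G(H, V) = 2*V
(130*(-3 - 2)**2)*G(-3, -7) = (130*(-3 - 2)**2)*(2*(-7)) = (130*(-5)**2)*(-14) = (130*25)*(-14) = 3250*(-14) = -45500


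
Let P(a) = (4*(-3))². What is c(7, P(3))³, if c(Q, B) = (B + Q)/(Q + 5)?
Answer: 3442951/1728 ≈ 1992.4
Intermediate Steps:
P(a) = 144 (P(a) = (-12)² = 144)
c(Q, B) = (B + Q)/(5 + Q)
c(7, P(3))³ = ((144 + 7)/(5 + 7))³ = (151/12)³ = 3442951/1728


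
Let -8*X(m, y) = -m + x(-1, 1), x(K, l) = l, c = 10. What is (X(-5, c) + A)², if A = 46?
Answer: 32761/16 ≈ 2047.6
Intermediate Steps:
X(m, y) = -⅛ + m/8 (X(m, y) = -(-m + 1)/8 = -(1 - m)/8 = -⅛ + m/8)
(X(-5, c) + A)² = ((-⅛ + (⅛)*(-5)) + 46)² = ((-⅛ - 5/8) + 46)² = (-¾ + 46)² = (181/4)² = 32761/16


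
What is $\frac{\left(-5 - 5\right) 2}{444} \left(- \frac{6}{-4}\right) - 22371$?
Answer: $- \frac{1655459}{74} \approx -22371.0$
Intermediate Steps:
$\frac{\left(-5 - 5\right) 2}{444} \left(- \frac{6}{-4}\right) - 22371 = \left(-10\right) 2 \cdot \frac{1}{444} \left(\left(-6\right) \left(- \frac{1}{4}\right)\right) - 22371 = \left(-20\right) \frac{1}{444} \cdot \frac{3}{2} - 22371 = \left(- \frac{5}{111}\right) \frac{3}{2} - 22371 = - \frac{5}{74} - 22371 = - \frac{1655459}{74}$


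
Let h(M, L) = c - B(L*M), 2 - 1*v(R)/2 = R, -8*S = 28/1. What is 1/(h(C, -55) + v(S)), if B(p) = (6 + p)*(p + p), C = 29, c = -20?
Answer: -1/5068919 ≈ -1.9728e-7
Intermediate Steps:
S = -7/2 (S = -7/(2*1) = -7/2 ≈ -3.5000)
v(R) = 4 - 2*R
B(p) = 2*p*(6 + p) (B(p) = (6 + p)*(2*p) = 2*p*(6 + p))
h(M, L) = -20 - 2*L*M*(6 + L*M)
1/(h(C, -55) + v(S)) = 1/((-20 - 2*(-55)*29*(6 - 55*29)) + (4 - 2*(-7/2))) = 1/((-20 - 2*(-55)*29*(6 - 1595)) + (4 + 7)) = 1/((-20 - 2*(-55)*29*(-1589)) + 11) = 1/((-20 - 5068910) + 11) = 1/(-5068930 + 11) = 1/(-5068919) = -1/5068919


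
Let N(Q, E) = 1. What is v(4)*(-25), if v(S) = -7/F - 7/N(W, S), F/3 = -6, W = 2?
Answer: 2975/18 ≈ 165.28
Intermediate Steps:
F = -18 (F = 3*(-6) = -18)
v(S) = -119/18 (v(S) = -7/(-18) - 7/1 = -7*(-1/18) - 7*1 = 7/18 - 7 = -119/18)
v(4)*(-25) = -119/18*(-25) = 2975/18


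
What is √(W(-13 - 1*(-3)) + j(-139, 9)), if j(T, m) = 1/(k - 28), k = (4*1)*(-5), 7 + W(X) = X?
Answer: I*√2451/12 ≈ 4.1256*I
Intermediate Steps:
W(X) = -7 + X
k = -20 (k = 4*(-5) = -20)
j(T, m) = -1/48 (j(T, m) = 1/(-20 - 28) = 1/(-48) = -1/48)
√(W(-13 - 1*(-3)) + j(-139, 9)) = √((-7 + (-13 - 1*(-3))) - 1/48) = √((-7 + (-13 + 3)) - 1/48) = √((-7 - 10) - 1/48) = √(-17 - 1/48) = √(-817/48) = I*√2451/12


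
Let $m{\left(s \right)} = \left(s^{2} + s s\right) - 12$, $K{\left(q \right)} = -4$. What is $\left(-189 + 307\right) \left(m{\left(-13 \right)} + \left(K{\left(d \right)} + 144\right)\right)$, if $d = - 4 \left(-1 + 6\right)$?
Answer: $54988$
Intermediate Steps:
$d = -20$ ($d = \left(-4\right) 5 = -20$)
$m{\left(s \right)} = -12 + 2 s^{2}$ ($m{\left(s \right)} = \left(s^{2} + s^{2}\right) - 12 = 2 s^{2} - 12 = -12 + 2 s^{2}$)
$\left(-189 + 307\right) \left(m{\left(-13 \right)} + \left(K{\left(d \right)} + 144\right)\right) = \left(-189 + 307\right) \left(\left(-12 + 2 \left(-13\right)^{2}\right) + \left(-4 + 144\right)\right) = 118 \left(\left(-12 + 2 \cdot 169\right) + 140\right) = 118 \left(\left(-12 + 338\right) + 140\right) = 118 \left(326 + 140\right) = 118 \cdot 466 = 54988$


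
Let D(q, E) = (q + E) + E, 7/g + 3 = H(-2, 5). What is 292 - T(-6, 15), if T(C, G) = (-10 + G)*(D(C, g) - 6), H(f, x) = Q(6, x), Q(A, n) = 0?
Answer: 1126/3 ≈ 375.33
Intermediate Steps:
H(f, x) = 0
g = -7/3 (g = 7/(-3 + 0) = 7/(-3) = 7*(-1/3) = -7/3 ≈ -2.3333)
D(q, E) = q + 2*E (D(q, E) = (E + q) + E = q + 2*E)
T(C, G) = (-10 + G)*(-32/3 + C) (T(C, G) = (-10 + G)*((C + 2*(-7/3)) - 6) = (-10 + G)*((C - 14/3) - 6) = (-10 + G)*((-14/3 + C) - 6) = (-10 + G)*(-32/3 + C))
292 - T(-6, 15) = 292 - (320/3 - 10*(-6) - 32/3*15 - 6*15) = 292 - (320/3 + 60 - 160 - 90) = 292 - 1*(-250/3) = 292 + 250/3 = 1126/3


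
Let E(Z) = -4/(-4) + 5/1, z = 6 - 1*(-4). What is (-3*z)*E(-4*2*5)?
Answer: -180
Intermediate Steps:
z = 10 (z = 6 + 4 = 10)
E(Z) = 6 (E(Z) = -4*(-¼) + 5*1 = 1 + 5 = 6)
(-3*z)*E(-4*2*5) = -3*10*6 = -30*6 = -180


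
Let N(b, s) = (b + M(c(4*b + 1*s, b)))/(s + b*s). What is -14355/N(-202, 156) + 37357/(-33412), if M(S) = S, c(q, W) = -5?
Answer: -1671029201051/768476 ≈ -2.1745e+6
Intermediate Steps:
N(b, s) = (-5 + b)/(s + b*s) (N(b, s) = (b - 5)/(s + b*s) = (-5 + b)/(s + b*s))
-14355/N(-202, 156) + 37357/(-33412) = -14355*156*(1 - 202)/(-5 - 202) + 37357/(-33412) = -14355/((1/156)*(-207)/(-201)) + 37357*(-1/33412) = -14355/((1/156)*(-1/201)*(-207)) - 37357/33412 = -14355/23/3484 - 37357/33412 = -14355*3484/23 - 37357/33412 = -50012820/23 - 37357/33412 = -1671029201051/768476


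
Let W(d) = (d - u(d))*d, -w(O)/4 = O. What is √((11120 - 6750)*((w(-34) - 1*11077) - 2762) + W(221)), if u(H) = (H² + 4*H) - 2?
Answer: 14*I*√361337 ≈ 8415.6*I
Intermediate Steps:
u(H) = -2 + H² + 4*H
w(O) = -4*O
W(d) = d*(2 - d² - 3*d) (W(d) = (d - (-2 + d² + 4*d))*d = (d + (2 - d² - 4*d))*d = (2 - d² - 3*d)*d = d*(2 - d² - 3*d))
√((11120 - 6750)*((w(-34) - 1*11077) - 2762) + W(221)) = √((11120 - 6750)*((-4*(-34) - 1*11077) - 2762) + 221*(2 - 1*221² - 3*221)) = √(4370*((136 - 11077) - 2762) + 221*(2 - 1*48841 - 663)) = √(4370*(-10941 - 2762) + 221*(2 - 48841 - 663)) = √(4370*(-13703) + 221*(-49502)) = √(-59882110 - 10939942) = √(-70822052) = 14*I*√361337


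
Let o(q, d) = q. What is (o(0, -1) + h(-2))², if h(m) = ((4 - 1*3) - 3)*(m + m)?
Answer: 64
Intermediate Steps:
h(m) = -4*m (h(m) = ((4 - 3) - 3)*(2*m) = (1 - 3)*(2*m) = -4*m)
(o(0, -1) + h(-2))² = (0 - 4*(-2))² = (0 + 8)² = 8² = 64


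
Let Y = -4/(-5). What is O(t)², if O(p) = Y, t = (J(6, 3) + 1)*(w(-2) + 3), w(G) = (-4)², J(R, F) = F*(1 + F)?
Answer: 16/25 ≈ 0.64000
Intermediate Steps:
Y = ⅘ (Y = -4*(-⅕) = ⅘ ≈ 0.80000)
w(G) = 16
t = 247 (t = (3*(1 + 3) + 1)*(16 + 3) = (3*4 + 1)*19 = (12 + 1)*19 = 13*19 = 247)
O(p) = ⅘
O(t)² = (⅘)² = 16/25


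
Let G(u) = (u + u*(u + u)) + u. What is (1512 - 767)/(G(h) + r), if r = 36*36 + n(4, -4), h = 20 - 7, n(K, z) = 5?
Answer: 149/333 ≈ 0.44745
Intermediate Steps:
h = 13
r = 1301 (r = 36*36 + 5 = 1296 + 5 = 1301)
G(u) = 2*u + 2*u**2 (G(u) = (u + u*(2*u)) + u = (u + 2*u**2) + u = 2*u + 2*u**2)
(1512 - 767)/(G(h) + r) = (1512 - 767)/(2*13*(1 + 13) + 1301) = 745/(2*13*14 + 1301) = 745/(364 + 1301) = 745/1665 = 745*(1/1665) = 149/333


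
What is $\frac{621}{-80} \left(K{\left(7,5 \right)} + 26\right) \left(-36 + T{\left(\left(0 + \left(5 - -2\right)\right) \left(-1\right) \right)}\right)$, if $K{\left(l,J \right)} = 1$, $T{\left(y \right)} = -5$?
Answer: $\frac{687447}{80} \approx 8593.1$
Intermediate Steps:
$\frac{621}{-80} \left(K{\left(7,5 \right)} + 26\right) \left(-36 + T{\left(\left(0 + \left(5 - -2\right)\right) \left(-1\right) \right)}\right) = \frac{621}{-80} \left(1 + 26\right) \left(-36 - 5\right) = 621 \left(- \frac{1}{80}\right) 27 \left(-41\right) = \left(- \frac{621}{80}\right) \left(-1107\right) = \frac{687447}{80}$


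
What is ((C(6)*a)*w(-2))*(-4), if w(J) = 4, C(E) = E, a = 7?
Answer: -672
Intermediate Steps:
((C(6)*a)*w(-2))*(-4) = ((6*7)*4)*(-4) = (42*4)*(-4) = 168*(-4) = -672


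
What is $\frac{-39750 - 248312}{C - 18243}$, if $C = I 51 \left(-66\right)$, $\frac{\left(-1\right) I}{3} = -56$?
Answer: $\frac{288062}{583731} \approx 0.49348$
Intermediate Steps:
$I = 168$ ($I = \left(-3\right) \left(-56\right) = 168$)
$C = -565488$ ($C = 168 \cdot 51 \left(-66\right) = 8568 \left(-66\right) = -565488$)
$\frac{-39750 - 248312}{C - 18243} = \frac{-39750 - 248312}{-565488 - 18243} = - \frac{288062}{-583731} = \left(-288062\right) \left(- \frac{1}{583731}\right) = \frac{288062}{583731}$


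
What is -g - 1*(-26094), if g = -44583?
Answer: 70677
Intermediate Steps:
-g - 1*(-26094) = -1*(-44583) - 1*(-26094) = 44583 + 26094 = 70677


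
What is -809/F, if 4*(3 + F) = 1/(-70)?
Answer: 226520/841 ≈ 269.35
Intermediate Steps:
F = -841/280 (F = -3 + (1/4)/(-70) = -3 + (1/4)*(-1/70) = -3 - 1/280 = -841/280 ≈ -3.0036)
-809/F = -809/(-841/280) = -809*(-280/841) = 226520/841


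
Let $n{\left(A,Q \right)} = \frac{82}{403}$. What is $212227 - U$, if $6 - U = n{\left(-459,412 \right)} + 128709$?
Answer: $\frac{137394872}{403} \approx 3.4093 \cdot 10^{5}$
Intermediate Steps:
$n{\left(A,Q \right)} = \frac{82}{403}$ ($n{\left(A,Q \right)} = 82 \cdot \frac{1}{403} = \frac{82}{403}$)
$U = - \frac{51867391}{403}$ ($U = 6 - \left(\frac{82}{403} + 128709\right) = 6 - \frac{51869809}{403} = - \frac{51867391}{403} \approx -1.287 \cdot 10^{5}$)
$212227 - U = 212227 - - \frac{51867391}{403} = 212227 + \frac{51867391}{403} = \frac{137394872}{403}$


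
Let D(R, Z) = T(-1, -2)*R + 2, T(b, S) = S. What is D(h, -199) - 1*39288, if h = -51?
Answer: -39184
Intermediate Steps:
D(R, Z) = 2 - 2*R (D(R, Z) = -2*R + 2 = 2 - 2*R)
D(h, -199) - 1*39288 = (2 - 2*(-51)) - 1*39288 = (2 + 102) - 39288 = 104 - 39288 = -39184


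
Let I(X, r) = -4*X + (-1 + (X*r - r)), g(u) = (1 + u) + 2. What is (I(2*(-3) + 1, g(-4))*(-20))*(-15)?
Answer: 7500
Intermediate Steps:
g(u) = 3 + u
I(X, r) = -1 - r - 4*X + X*r (I(X, r) = -4*X + (-1 + (-r + X*r)) = -4*X + (-1 - r + X*r) = -1 - r - 4*X + X*r)
(I(2*(-3) + 1, g(-4))*(-20))*(-15) = ((-1 - (3 - 4) - 4*(2*(-3) + 1) + (2*(-3) + 1)*(3 - 4))*(-20))*(-15) = ((-1 - 1*(-1) - 4*(-6 + 1) + (-6 + 1)*(-1))*(-20))*(-15) = ((-1 + 1 - 4*(-5) - 5*(-1))*(-20))*(-15) = ((-1 + 1 + 20 + 5)*(-20))*(-15) = (25*(-20))*(-15) = -500*(-15) = 7500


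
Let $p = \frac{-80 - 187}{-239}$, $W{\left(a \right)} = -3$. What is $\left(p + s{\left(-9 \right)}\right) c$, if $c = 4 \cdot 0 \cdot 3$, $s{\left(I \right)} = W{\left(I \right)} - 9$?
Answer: $0$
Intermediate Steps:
$p = \frac{267}{239}$ ($p = \left(-80 - 187\right) \left(- \frac{1}{239}\right) = \left(-267\right) \left(- \frac{1}{239}\right) = \frac{267}{239} \approx 1.1172$)
$s{\left(I \right)} = -12$ ($s{\left(I \right)} = -3 - 9 = -12$)
$c = 0$ ($c = 0 \cdot 3 = 0$)
$\left(p + s{\left(-9 \right)}\right) c = \left(\frac{267}{239} - 12\right) 0 = \left(- \frac{2601}{239}\right) 0 = 0$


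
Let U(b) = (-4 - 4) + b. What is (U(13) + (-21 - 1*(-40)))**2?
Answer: 576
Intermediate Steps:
U(b) = -8 + b
(U(13) + (-21 - 1*(-40)))**2 = ((-8 + 13) + (-21 - 1*(-40)))**2 = (5 + (-21 + 40))**2 = (5 + 19)**2 = 24**2 = 576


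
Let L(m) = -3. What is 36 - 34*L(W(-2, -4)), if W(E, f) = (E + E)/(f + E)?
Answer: 138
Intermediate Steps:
W(E, f) = 2*E/(E + f) (W(E, f) = (2*E)/(E + f) = 2*E/(E + f))
36 - 34*L(W(-2, -4)) = 36 - 34*(-3) = 36 + 102 = 138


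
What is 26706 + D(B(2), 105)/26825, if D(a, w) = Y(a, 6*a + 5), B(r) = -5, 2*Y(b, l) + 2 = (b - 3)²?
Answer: 716388481/26825 ≈ 26706.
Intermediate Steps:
Y(b, l) = -1 + (-3 + b)²/2 (Y(b, l) = -1 + (b - 3)²/2 = -1 + (-3 + b)²/2)
D(a, w) = -1 + (-3 + a)²/2
26706 + D(B(2), 105)/26825 = 26706 + (-1 + (-3 - 5)²/2)/26825 = 26706 + (-1 + (½)*(-8)²)*(1/26825) = 26706 + (-1 + (½)*64)*(1/26825) = 26706 + (-1 + 32)*(1/26825) = 26706 + 31*(1/26825) = 26706 + 31/26825 = 716388481/26825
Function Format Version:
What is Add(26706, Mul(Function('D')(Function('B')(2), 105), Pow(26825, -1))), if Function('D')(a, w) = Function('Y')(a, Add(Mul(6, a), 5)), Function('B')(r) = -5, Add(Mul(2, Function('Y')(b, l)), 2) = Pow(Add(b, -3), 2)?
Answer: Rational(716388481, 26825) ≈ 26706.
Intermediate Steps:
Function('Y')(b, l) = Add(-1, Mul(Rational(1, 2), Pow(Add(-3, b), 2))) (Function('Y')(b, l) = Add(-1, Mul(Rational(1, 2), Pow(Add(b, -3), 2))) = Add(-1, Mul(Rational(1, 2), Pow(Add(-3, b), 2))))
Function('D')(a, w) = Add(-1, Mul(Rational(1, 2), Pow(Add(-3, a), 2)))
Add(26706, Mul(Function('D')(Function('B')(2), 105), Pow(26825, -1))) = Add(26706, Mul(Add(-1, Mul(Rational(1, 2), Pow(Add(-3, -5), 2))), Pow(26825, -1))) = Add(26706, Mul(Add(-1, Mul(Rational(1, 2), Pow(-8, 2))), Rational(1, 26825))) = Add(26706, Mul(Add(-1, Mul(Rational(1, 2), 64)), Rational(1, 26825))) = Add(26706, Mul(Add(-1, 32), Rational(1, 26825))) = Add(26706, Mul(31, Rational(1, 26825))) = Add(26706, Rational(31, 26825)) = Rational(716388481, 26825)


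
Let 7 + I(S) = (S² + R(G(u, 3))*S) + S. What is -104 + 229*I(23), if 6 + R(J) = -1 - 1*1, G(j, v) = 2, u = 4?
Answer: 82565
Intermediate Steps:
R(J) = -8 (R(J) = -6 + (-1 - 1*1) = -6 + (-1 - 1) = -6 - 2 = -8)
I(S) = -7 + S² - 7*S (I(S) = -7 + ((S² - 8*S) + S) = -7 + (S² - 7*S) = -7 + S² - 7*S)
-104 + 229*I(23) = -104 + 229*(-7 + 23² - 7*23) = -104 + 229*(-7 + 529 - 161) = -104 + 229*361 = -104 + 82669 = 82565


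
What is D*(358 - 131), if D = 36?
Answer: 8172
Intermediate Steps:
D*(358 - 131) = 36*(358 - 131) = 36*227 = 8172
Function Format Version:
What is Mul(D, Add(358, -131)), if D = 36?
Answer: 8172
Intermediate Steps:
Mul(D, Add(358, -131)) = Mul(36, Add(358, -131)) = Mul(36, 227) = 8172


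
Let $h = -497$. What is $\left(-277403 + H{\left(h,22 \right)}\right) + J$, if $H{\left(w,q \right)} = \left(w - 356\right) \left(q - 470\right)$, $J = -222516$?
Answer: $-117775$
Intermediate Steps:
$H{\left(w,q \right)} = \left(-470 + q\right) \left(-356 + w\right)$ ($H{\left(w,q \right)} = \left(-356 + w\right) \left(-470 + q\right) = \left(-470 + q\right) \left(-356 + w\right)$)
$\left(-277403 + H{\left(h,22 \right)}\right) + J = \left(-277403 + \left(167320 - -233590 - 7832 + 22 \left(-497\right)\right)\right) - 222516 = \left(-277403 + \left(167320 + 233590 - 7832 - 10934\right)\right) - 222516 = \left(-277403 + 382144\right) - 222516 = 104741 - 222516 = -117775$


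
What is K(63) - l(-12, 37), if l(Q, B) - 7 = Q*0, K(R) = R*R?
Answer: 3962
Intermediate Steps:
K(R) = R**2
l(Q, B) = 7 (l(Q, B) = 7 + Q*0 = 7 + 0 = 7)
K(63) - l(-12, 37) = 63**2 - 1*7 = 3969 - 7 = 3962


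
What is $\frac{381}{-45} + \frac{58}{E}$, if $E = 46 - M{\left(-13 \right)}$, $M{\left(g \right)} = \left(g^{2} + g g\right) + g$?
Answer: $- \frac{12101}{1395} \approx -8.6745$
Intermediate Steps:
$M{\left(g \right)} = g + 2 g^{2}$ ($M{\left(g \right)} = \left(g^{2} + g^{2}\right) + g = 2 g^{2} + g = g + 2 g^{2}$)
$E = -279$ ($E = 46 - - 13 \left(1 + 2 \left(-13\right)\right) = 46 - - 13 \left(1 - 26\right) = 46 - \left(-13\right) \left(-25\right) = 46 - 325 = -279$)
$\frac{381}{-45} + \frac{58}{E} = \frac{381}{-45} + \frac{58}{-279} = 381 \left(- \frac{1}{45}\right) + 58 \left(- \frac{1}{279}\right) = - \frac{127}{15} - \frac{58}{279} = - \frac{12101}{1395}$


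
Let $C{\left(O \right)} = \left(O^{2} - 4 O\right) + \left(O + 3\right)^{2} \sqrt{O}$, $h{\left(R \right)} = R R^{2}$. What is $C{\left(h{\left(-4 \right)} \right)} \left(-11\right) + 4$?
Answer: $-47868 - 327448 i \approx -47868.0 - 3.2745 \cdot 10^{5} i$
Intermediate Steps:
$h{\left(R \right)} = R^{3}$
$C{\left(O \right)} = O^{2} - 4 O + \sqrt{O} \left(3 + O\right)^{2}$ ($C{\left(O \right)} = \left(O^{2} - 4 O\right) + \left(3 + O\right)^{2} \sqrt{O} = \left(O^{2} - 4 O\right) + \sqrt{O} \left(3 + O\right)^{2} = O^{2} - 4 O + \sqrt{O} \left(3 + O\right)^{2}$)
$C{\left(h{\left(-4 \right)} \right)} \left(-11\right) + 4 = \left(\left(\left(-4\right)^{3}\right)^{2} - 4 \left(-4\right)^{3} + \sqrt{\left(-4\right)^{3}} \left(3 + \left(-4\right)^{3}\right)^{2}\right) \left(-11\right) + 4 = \left(\left(-64\right)^{2} - -256 + \sqrt{-64} \left(3 - 64\right)^{2}\right) \left(-11\right) + 4 = \left(4096 + 256 + 8 i \left(-61\right)^{2}\right) \left(-11\right) + 4 = \left(4096 + 256 + 8 i 3721\right) \left(-11\right) + 4 = \left(4096 + 256 + 29768 i\right) \left(-11\right) + 4 = \left(4352 + 29768 i\right) \left(-11\right) + 4 = \left(-47872 - 327448 i\right) + 4 = -47868 - 327448 i$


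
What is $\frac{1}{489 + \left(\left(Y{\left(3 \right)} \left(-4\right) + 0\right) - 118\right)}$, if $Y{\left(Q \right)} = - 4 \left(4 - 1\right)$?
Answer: $\frac{1}{419} \approx 0.0023866$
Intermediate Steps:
$Y{\left(Q \right)} = -12$ ($Y{\left(Q \right)} = \left(-4\right) 3 = -12$)
$\frac{1}{489 + \left(\left(Y{\left(3 \right)} \left(-4\right) + 0\right) - 118\right)} = \frac{1}{489 + \left(\left(\left(-12\right) \left(-4\right) + 0\right) - 118\right)} = \frac{1}{489 + \left(\left(48 + 0\right) - 118\right)} = \frac{1}{489 + \left(48 - 118\right)} = \frac{1}{489 - 70} = \frac{1}{419}$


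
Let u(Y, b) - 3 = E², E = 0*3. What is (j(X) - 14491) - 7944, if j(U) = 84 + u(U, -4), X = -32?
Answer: -22348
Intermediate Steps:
E = 0
u(Y, b) = 3 (u(Y, b) = 3 + 0² = 3 + 0 = 3)
j(U) = 87 (j(U) = 84 + 3 = 87)
(j(X) - 14491) - 7944 = (87 - 14491) - 7944 = -14404 - 7944 = -22348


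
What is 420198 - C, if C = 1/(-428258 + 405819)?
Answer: 9428822923/22439 ≈ 4.2020e+5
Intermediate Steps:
C = -1/22439 (C = 1/(-22439) = -1/22439 ≈ -4.4565e-5)
420198 - C = 420198 - 1*(-1/22439) = 420198 + 1/22439 = 9428822923/22439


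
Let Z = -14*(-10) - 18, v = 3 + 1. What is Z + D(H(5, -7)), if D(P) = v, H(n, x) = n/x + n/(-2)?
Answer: 126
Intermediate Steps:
v = 4
H(n, x) = -n/2 + n/x (H(n, x) = n/x + n*(-1/2) = n/x - n/2 = -n/2 + n/x)
D(P) = 4
Z = 122 (Z = 140 - 18 = 122)
Z + D(H(5, -7)) = 122 + 4 = 126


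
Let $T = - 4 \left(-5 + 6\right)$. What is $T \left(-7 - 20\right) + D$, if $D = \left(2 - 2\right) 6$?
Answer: $108$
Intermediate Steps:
$D = 0$ ($D = 0 \cdot 6 = 0$)
$T = -4$ ($T = \left(-4\right) 1 = -4$)
$T \left(-7 - 20\right) + D = - 4 \left(-7 - 20\right) + 0 = \left(-4\right) \left(-27\right) + 0 = 108 + 0 = 108$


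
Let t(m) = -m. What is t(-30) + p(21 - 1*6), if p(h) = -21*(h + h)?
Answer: -600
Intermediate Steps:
p(h) = -42*h
t(-30) + p(21 - 1*6) = -1*(-30) - 42*(21 - 1*6) = 30 - 42*(21 - 6) = 30 - 42*15 = 30 - 630 = -600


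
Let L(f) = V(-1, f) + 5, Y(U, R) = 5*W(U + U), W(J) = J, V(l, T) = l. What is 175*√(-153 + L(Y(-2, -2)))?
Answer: 175*I*√149 ≈ 2136.1*I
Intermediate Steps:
Y(U, R) = 10*U (Y(U, R) = 5*(U + U) = 5*(2*U) = 10*U)
L(f) = 4 (L(f) = -1 + 5 = 4)
175*√(-153 + L(Y(-2, -2))) = 175*√(-153 + 4) = 175*√(-149) = 175*(I*√149) = 175*I*√149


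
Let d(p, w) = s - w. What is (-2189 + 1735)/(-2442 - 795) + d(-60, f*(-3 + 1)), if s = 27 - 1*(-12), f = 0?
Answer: 126697/3237 ≈ 39.140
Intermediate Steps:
s = 39 (s = 27 + 12 = 39)
d(p, w) = 39 - w
(-2189 + 1735)/(-2442 - 795) + d(-60, f*(-3 + 1)) = (-2189 + 1735)/(-2442 - 795) + (39 - 0*(-3 + 1)) = -454/(-3237) + (39 - 0*(-2)) = -454*(-1/3237) + (39 - 1*0) = 454/3237 + (39 + 0) = 454/3237 + 39 = 126697/3237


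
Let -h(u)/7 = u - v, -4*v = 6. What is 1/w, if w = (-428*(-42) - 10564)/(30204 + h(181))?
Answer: 57853/14824 ≈ 3.9027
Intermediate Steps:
v = -3/2 (v = -¼*6 = -3/2 ≈ -1.5000)
h(u) = -21/2 - 7*u (h(u) = -7*(u - 1*(-3/2)) = -7*(u + 3/2) = -7*(3/2 + u) = -21/2 - 7*u)
w = 14824/57853 (w = (-428*(-42) - 10564)/(30204 + (-21/2 - 7*181)) = (17976 - 10564)/(30204 + (-21/2 - 1267)) = 7412/(30204 - 2555/2) = 7412/(57853/2) = 7412*(2/57853) = 14824/57853 ≈ 0.25624)
1/w = 1/(14824/57853) = 57853/14824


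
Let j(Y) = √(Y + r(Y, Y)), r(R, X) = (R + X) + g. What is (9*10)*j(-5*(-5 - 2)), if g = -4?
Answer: 90*√101 ≈ 904.49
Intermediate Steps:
r(R, X) = -4 + R + X (r(R, X) = (R + X) - 4 = -4 + R + X)
j(Y) = √(-4 + 3*Y) (j(Y) = √(Y + (-4 + Y + Y)) = √(Y + (-4 + 2*Y)) = √(-4 + 3*Y))
(9*10)*j(-5*(-5 - 2)) = (9*10)*√(-4 + 3*(-5*(-5 - 2))) = 90*√(-4 + 3*(-5*(-7))) = 90*√(-4 + 3*35) = 90*√(-4 + 105) = 90*√101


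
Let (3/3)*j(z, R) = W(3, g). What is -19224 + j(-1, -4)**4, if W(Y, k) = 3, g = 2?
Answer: -19143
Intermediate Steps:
j(z, R) = 3
-19224 + j(-1, -4)**4 = -19224 + 3**4 = -19224 + 81 = -19143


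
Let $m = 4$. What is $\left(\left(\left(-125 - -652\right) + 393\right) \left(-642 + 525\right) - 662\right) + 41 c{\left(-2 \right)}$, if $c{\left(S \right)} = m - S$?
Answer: $-108056$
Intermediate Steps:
$c{\left(S \right)} = 4 - S$
$\left(\left(\left(-125 - -652\right) + 393\right) \left(-642 + 525\right) - 662\right) + 41 c{\left(-2 \right)} = \left(\left(\left(-125 - -652\right) + 393\right) \left(-642 + 525\right) - 662\right) + 41 \left(4 - -2\right) = \left(\left(\left(-125 + 652\right) + 393\right) \left(-117\right) - 662\right) + 41 \left(4 + 2\right) = \left(\left(527 + 393\right) \left(-117\right) - 662\right) + 41 \cdot 6 = \left(920 \left(-117\right) - 662\right) + 246 = \left(-107640 - 662\right) + 246 = -108302 + 246 = -108056$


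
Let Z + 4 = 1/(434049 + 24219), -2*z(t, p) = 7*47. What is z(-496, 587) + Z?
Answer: -77218157/458268 ≈ -168.50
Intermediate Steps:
z(t, p) = -329/2 (z(t, p) = -7*47/2 = -1/2*329 = -329/2)
Z = -1833071/458268 (Z = -4 + 1/(434049 + 24219) = -4 + 1/458268 = -1833071/458268 ≈ -4.0000)
z(-496, 587) + Z = -329/2 - 1833071/458268 = -77218157/458268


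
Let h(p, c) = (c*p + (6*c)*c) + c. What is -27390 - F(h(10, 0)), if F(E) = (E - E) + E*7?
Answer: -27390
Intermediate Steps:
h(p, c) = c + 6*c² + c*p (h(p, c) = (c*p + 6*c²) + c = (6*c² + c*p) + c = c + 6*c² + c*p)
F(E) = 7*E (F(E) = 0 + 7*E = 7*E)
-27390 - F(h(10, 0)) = -27390 - 7*0*(1 + 10 + 6*0) = -27390 - 7*0*(1 + 10 + 0) = -27390 - 7*0*11 = -27390 - 7*0 = -27390 - 1*0 = -27390 + 0 = -27390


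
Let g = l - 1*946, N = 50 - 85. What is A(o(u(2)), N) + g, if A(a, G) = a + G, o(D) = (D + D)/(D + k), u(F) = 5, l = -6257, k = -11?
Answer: -21719/3 ≈ -7239.7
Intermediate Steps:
o(D) = 2*D/(-11 + D) (o(D) = (D + D)/(D - 11) = (2*D)/(-11 + D) = 2*D/(-11 + D))
N = -35
g = -7203 (g = -6257 - 1*946 = -6257 - 946 = -7203)
A(a, G) = G + a
A(o(u(2)), N) + g = (-35 + 2*5/(-11 + 5)) - 7203 = (-35 + 2*5/(-6)) - 7203 = (-35 + 2*5*(-⅙)) - 7203 = (-35 - 5/3) - 7203 = -110/3 - 7203 = -21719/3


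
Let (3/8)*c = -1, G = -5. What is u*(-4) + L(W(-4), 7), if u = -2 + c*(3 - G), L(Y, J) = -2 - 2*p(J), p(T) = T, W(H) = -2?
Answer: 232/3 ≈ 77.333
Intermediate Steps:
c = -8/3 (c = (8/3)*(-1) = -8/3 ≈ -2.6667)
L(Y, J) = -2 - 2*J
u = -70/3 (u = -2 - 8*(3 - 1*(-5))/3 = -2 - 8*(3 + 5)/3 = -2 - 8/3*8 = -2 - 64/3 = -70/3 ≈ -23.333)
u*(-4) + L(W(-4), 7) = -70/3*(-4) + (-2 - 2*7) = 280/3 + (-2 - 14) = 280/3 - 16 = 232/3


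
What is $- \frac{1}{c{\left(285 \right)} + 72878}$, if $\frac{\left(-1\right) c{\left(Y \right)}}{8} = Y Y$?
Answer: $\frac{1}{576922} \approx 1.7333 \cdot 10^{-6}$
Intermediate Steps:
$c{\left(Y \right)} = - 8 Y^{2}$ ($c{\left(Y \right)} = - 8 Y Y = - 8 Y^{2}$)
$- \frac{1}{c{\left(285 \right)} + 72878} = - \frac{1}{- 8 \cdot 285^{2} + 72878} = - \frac{1}{\left(-8\right) 81225 + 72878} = - \frac{1}{-649800 + 72878} = - \frac{1}{-576922} = \left(-1\right) \left(- \frac{1}{576922}\right) = \frac{1}{576922}$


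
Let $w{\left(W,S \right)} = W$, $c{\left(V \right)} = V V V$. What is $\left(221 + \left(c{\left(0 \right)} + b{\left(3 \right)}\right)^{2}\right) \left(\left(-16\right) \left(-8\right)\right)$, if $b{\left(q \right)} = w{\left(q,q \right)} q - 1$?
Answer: $36480$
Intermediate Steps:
$c{\left(V \right)} = V^{3}$ ($c{\left(V \right)} = V^{2} V = V^{3}$)
$b{\left(q \right)} = -1 + q^{2}$ ($b{\left(q \right)} = q q - 1 = q^{2} - 1 = -1 + q^{2}$)
$\left(221 + \left(c{\left(0 \right)} + b{\left(3 \right)}\right)^{2}\right) \left(\left(-16\right) \left(-8\right)\right) = \left(221 + \left(0^{3} - \left(1 - 3^{2}\right)\right)^{2}\right) \left(\left(-16\right) \left(-8\right)\right) = \left(221 + \left(0 + \left(-1 + 9\right)\right)^{2}\right) 128 = \left(221 + \left(0 + 8\right)^{2}\right) 128 = \left(221 + 8^{2}\right) 128 = \left(221 + 64\right) 128 = 285 \cdot 128 = 36480$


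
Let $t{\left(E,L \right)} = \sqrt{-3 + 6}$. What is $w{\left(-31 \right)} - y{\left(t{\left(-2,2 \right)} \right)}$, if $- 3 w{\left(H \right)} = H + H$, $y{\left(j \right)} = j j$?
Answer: $\frac{53}{3} \approx 17.667$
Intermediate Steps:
$t{\left(E,L \right)} = \sqrt{3}$
$y{\left(j \right)} = j^{2}$
$w{\left(H \right)} = - \frac{2 H}{3}$ ($w{\left(H \right)} = - \frac{H + H}{3} = - \frac{2 H}{3}$)
$w{\left(-31 \right)} - y{\left(t{\left(-2,2 \right)} \right)} = \left(- \frac{2}{3}\right) \left(-31\right) - \left(\sqrt{3}\right)^{2} = \frac{62}{3} - 3 = \frac{53}{3}$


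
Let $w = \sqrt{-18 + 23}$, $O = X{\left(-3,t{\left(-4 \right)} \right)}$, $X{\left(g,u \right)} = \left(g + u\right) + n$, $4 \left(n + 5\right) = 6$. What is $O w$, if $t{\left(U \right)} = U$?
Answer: $- \frac{21 \sqrt{5}}{2} \approx -23.479$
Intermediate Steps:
$n = - \frac{7}{2}$ ($n = -5 + \frac{1}{4} \cdot 6 = -5 + \frac{3}{2} = - \frac{7}{2} \approx -3.5$)
$X{\left(g,u \right)} = - \frac{7}{2} + g + u$ ($X{\left(g,u \right)} = \left(g + u\right) - \frac{7}{2} = - \frac{7}{2} + g + u$)
$O = - \frac{21}{2}$ ($O = - \frac{7}{2} - 3 - 4 = - \frac{21}{2} \approx -10.5$)
$w = \sqrt{5} \approx 2.2361$
$O w = - \frac{21 \sqrt{5}}{2}$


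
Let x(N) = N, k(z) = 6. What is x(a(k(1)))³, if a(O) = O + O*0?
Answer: 216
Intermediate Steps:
a(O) = O (a(O) = O + 0 = O)
x(a(k(1)))³ = 6³ = 216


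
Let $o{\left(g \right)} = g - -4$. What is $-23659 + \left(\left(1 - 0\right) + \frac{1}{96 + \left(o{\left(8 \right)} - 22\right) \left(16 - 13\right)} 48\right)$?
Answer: $- \frac{260230}{11} \approx -23657.0$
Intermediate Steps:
$o{\left(g \right)} = 4 + g$ ($o{\left(g \right)} = g + 4 = 4 + g$)
$-23659 + \left(\left(1 - 0\right) + \frac{1}{96 + \left(o{\left(8 \right)} - 22\right) \left(16 - 13\right)} 48\right) = -23659 + \left(\left(1 - 0\right) + \frac{1}{96 + \left(\left(4 + 8\right) - 22\right) \left(16 - 13\right)} 48\right) = -23659 + \left(\left(1 + 0\right) + \frac{1}{96 + \left(12 - 22\right) 3} \cdot 48\right) = -23659 + \left(1 + \frac{1}{96 - 30} \cdot 48\right) = -23659 + \left(1 + \frac{1}{66} \cdot 48\right) = -23659 + \left(1 + \frac{8}{11}\right) = -23659 + \frac{19}{11} = - \frac{260230}{11}$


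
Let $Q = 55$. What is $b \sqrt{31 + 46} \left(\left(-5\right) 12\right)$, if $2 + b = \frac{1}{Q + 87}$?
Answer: $\frac{8490 \sqrt{77}}{71} \approx 1049.3$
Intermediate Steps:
$b = - \frac{283}{142}$ ($b = -2 + \frac{1}{55 + 87} = -2 + \frac{1}{142} = - \frac{283}{142} \approx -1.993$)
$b \sqrt{31 + 46} \left(\left(-5\right) 12\right) = - \frac{283 \sqrt{31 + 46}}{142} \left(\left(-5\right) 12\right) = - \frac{283 \sqrt{77}}{142} \left(-60\right) = \frac{8490 \sqrt{77}}{71}$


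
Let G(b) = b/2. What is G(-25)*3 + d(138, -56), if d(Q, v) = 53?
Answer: 31/2 ≈ 15.500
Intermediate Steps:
G(b) = b/2 (G(b) = b*(½) = b/2)
G(-25)*3 + d(138, -56) = ((½)*(-25))*3 + 53 = -25/2*3 + 53 = -75/2 + 53 = 31/2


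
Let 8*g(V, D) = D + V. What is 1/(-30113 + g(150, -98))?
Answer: -2/60213 ≈ -3.3215e-5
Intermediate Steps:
g(V, D) = D/8 + V/8 (g(V, D) = (D + V)/8 = D/8 + V/8)
1/(-30113 + g(150, -98)) = 1/(-30113 + ((1/8)*(-98) + (1/8)*150)) = 1/(-30113 + (-49/4 + 75/4)) = 1/(-30113 + 13/2) = 1/(-60213/2) = -2/60213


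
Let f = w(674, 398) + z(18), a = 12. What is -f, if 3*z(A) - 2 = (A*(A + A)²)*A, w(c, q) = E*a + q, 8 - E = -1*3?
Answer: -421496/3 ≈ -1.4050e+5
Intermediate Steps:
E = 11 (E = 8 - (-1)*3 = 8 - 1*(-3) = 8 + 3 = 11)
w(c, q) = 132 + q (w(c, q) = 11*12 + q = 132 + q)
z(A) = ⅔ + 4*A⁴/3 (z(A) = ⅔ + ((A*(A + A)²)*A)/3 = ⅔ + ((A*(2*A)²)*A)/3 = ⅔ + ((A*(4*A²))*A)/3 = ⅔ + ((4*A³)*A)/3 = ⅔ + (4*A⁴)/3 = ⅔ + 4*A⁴/3)
f = 421496/3 (f = (132 + 398) + (⅔ + (4/3)*18⁴) = 530 + (⅔ + (4/3)*104976) = 530 + (⅔ + 139968) = 530 + 419906/3 = 421496/3 ≈ 1.4050e+5)
-f = -1*421496/3 = -421496/3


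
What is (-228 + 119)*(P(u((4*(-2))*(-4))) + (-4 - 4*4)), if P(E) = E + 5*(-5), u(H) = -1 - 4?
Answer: 5450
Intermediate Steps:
u(H) = -5
P(E) = -25 + E (P(E) = E - 25 = -25 + E)
(-228 + 119)*(P(u((4*(-2))*(-4))) + (-4 - 4*4)) = (-228 + 119)*((-25 - 5) + (-4 - 4*4)) = -109*(-30 + (-4 - 16)) = -109*(-30 - 20) = -109*(-50) = 5450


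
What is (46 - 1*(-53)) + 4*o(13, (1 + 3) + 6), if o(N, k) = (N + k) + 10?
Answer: 231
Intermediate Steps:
o(N, k) = 10 + N + k
(46 - 1*(-53)) + 4*o(13, (1 + 3) + 6) = (46 - 1*(-53)) + 4*(10 + 13 + ((1 + 3) + 6)) = (46 + 53) + 4*(10 + 13 + (4 + 6)) = 99 + 4*(10 + 13 + 10) = 99 + 4*33 = 99 + 132 = 231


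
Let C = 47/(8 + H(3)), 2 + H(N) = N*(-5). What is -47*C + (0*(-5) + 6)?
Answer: 2263/9 ≈ 251.44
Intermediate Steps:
H(N) = -2 - 5*N (H(N) = -2 + N*(-5) = -2 - 5*N)
C = -47/9 (C = 47/(8 + (-2 - 5*3)) = 47/(8 + (-2 - 15)) = 47/(8 - 17) = 47/(-9) = 47*(-⅑) = -47/9 ≈ -5.2222)
-47*C + (0*(-5) + 6) = -47*(-47/9) + (0*(-5) + 6) = 2209/9 + (0 + 6) = 2209/9 + 6 = 2263/9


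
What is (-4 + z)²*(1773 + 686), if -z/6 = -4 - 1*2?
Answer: 2518016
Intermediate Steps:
z = 36 (z = -6*(-4 - 1*2) = -6*(-4 - 2) = -6*(-6) = 36)
(-4 + z)²*(1773 + 686) = (-4 + 36)²*(1773 + 686) = 32²*2459 = 1024*2459 = 2518016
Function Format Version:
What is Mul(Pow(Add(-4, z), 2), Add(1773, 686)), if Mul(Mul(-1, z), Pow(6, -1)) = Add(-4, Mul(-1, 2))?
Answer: 2518016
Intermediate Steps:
z = 36 (z = Mul(-6, Add(-4, Mul(-1, 2))) = Mul(-6, Add(-4, -2)) = Mul(-6, -6) = 36)
Mul(Pow(Add(-4, z), 2), Add(1773, 686)) = Mul(Pow(Add(-4, 36), 2), Add(1773, 686)) = Mul(Pow(32, 2), 2459) = Mul(1024, 2459) = 2518016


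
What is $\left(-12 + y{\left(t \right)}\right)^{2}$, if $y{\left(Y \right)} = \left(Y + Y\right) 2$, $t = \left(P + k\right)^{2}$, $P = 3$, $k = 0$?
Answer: $576$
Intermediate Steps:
$t = 9$ ($t = \left(3 + 0\right)^{2} = 3^{2} = 9$)
$y{\left(Y \right)} = 4 Y$ ($y{\left(Y \right)} = 2 Y 2 = 4 Y$)
$\left(-12 + y{\left(t \right)}\right)^{2} = \left(-12 + 4 \cdot 9\right)^{2} = \left(-12 + 36\right)^{2} = 24^{2} = 576$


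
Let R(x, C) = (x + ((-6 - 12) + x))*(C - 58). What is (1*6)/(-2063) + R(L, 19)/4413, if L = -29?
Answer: 2029418/3034673 ≈ 0.66874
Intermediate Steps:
R(x, C) = (-58 + C)*(-18 + 2*x) (R(x, C) = (x + (-18 + x))*(-58 + C) = (-18 + 2*x)*(-58 + C) = (-58 + C)*(-18 + 2*x))
(1*6)/(-2063) + R(L, 19)/4413 = (1*6)/(-2063) + (1044 - 116*(-29) - 18*19 + 2*19*(-29))/4413 = 6*(-1/2063) + (1044 + 3364 - 342 - 1102)*(1/4413) = -6/2063 + 2964*(1/4413) = -6/2063 + 988/1471 = 2029418/3034673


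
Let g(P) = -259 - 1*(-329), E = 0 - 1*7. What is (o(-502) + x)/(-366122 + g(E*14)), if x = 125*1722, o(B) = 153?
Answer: -215403/366052 ≈ -0.58845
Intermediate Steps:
E = -7 (E = 0 - 7 = -7)
x = 215250
g(P) = 70 (g(P) = -259 + 329 = 70)
(o(-502) + x)/(-366122 + g(E*14)) = (153 + 215250)/(-366122 + 70) = 215403/(-366052) = 215403*(-1/366052) = -215403/366052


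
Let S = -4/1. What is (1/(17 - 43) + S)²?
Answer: 11025/676 ≈ 16.309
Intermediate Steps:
S = -4 (S = 1*(-4) = -4)
(1/(17 - 43) + S)² = (1/(17 - 43) - 4)² = (1/(-26) - 4)² = (-1/26 - 4)² = (-105/26)² = 11025/676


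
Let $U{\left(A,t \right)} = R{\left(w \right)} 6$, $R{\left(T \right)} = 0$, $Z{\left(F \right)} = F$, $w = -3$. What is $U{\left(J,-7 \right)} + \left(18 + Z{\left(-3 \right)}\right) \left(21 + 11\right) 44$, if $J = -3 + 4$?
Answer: $21120$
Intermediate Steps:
$J = 1$
$U{\left(A,t \right)} = 0$ ($U{\left(A,t \right)} = 0 \cdot 6 = 0$)
$U{\left(J,-7 \right)} + \left(18 + Z{\left(-3 \right)}\right) \left(21 + 11\right) 44 = 0 + \left(18 - 3\right) \left(21 + 11\right) 44 = 0 + 15 \cdot 32 \cdot 44 = 0 + 480 \cdot 44 = 0 + 21120 = 21120$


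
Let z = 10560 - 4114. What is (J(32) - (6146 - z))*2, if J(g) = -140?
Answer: 320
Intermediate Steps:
z = 6446
(J(32) - (6146 - z))*2 = (-140 - (6146 - 1*6446))*2 = (-140 - (6146 - 6446))*2 = (-140 - 1*(-300))*2 = (-140 + 300)*2 = 160*2 = 320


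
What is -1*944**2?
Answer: -891136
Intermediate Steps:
-1*944**2 = -1*891136 = -891136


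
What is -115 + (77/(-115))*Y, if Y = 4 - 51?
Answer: -9606/115 ≈ -83.530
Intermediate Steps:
Y = -47
-115 + (77/(-115))*Y = -115 + (77/(-115))*(-47) = -115 + (77*(-1/115))*(-47) = -115 - 77/115*(-47) = -115 + 3619/115 = -9606/115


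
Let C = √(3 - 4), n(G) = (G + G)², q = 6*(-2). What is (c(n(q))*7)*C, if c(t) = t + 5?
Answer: 4067*I ≈ 4067.0*I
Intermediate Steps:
q = -12
n(G) = 4*G² (n(G) = (2*G)² = 4*G²)
c(t) = 5 + t
C = I (C = √(-1) = I ≈ 1.0*I)
(c(n(q))*7)*C = ((5 + 4*(-12)²)*7)*I = ((5 + 4*144)*7)*I = ((5 + 576)*7)*I = (581*7)*I = 4067*I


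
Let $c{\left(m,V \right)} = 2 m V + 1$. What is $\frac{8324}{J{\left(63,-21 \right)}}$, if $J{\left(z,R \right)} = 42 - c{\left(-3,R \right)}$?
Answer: $- \frac{8324}{85} \approx -97.929$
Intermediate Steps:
$c{\left(m,V \right)} = 1 + 2 V m$ ($c{\left(m,V \right)} = 2 V m + 1 = 1 + 2 V m$)
$J{\left(z,R \right)} = 41 + 6 R$ ($J{\left(z,R \right)} = 42 - \left(1 + 2 R \left(-3\right)\right) = 42 - \left(1 - 6 R\right) = 42 + \left(-1 + 6 R\right) = 41 + 6 R$)
$\frac{8324}{J{\left(63,-21 \right)}} = \frac{8324}{41 + 6 \left(-21\right)} = \frac{8324}{41 - 126} = \frac{8324}{-85} = 8324 \left(- \frac{1}{85}\right) = - \frac{8324}{85}$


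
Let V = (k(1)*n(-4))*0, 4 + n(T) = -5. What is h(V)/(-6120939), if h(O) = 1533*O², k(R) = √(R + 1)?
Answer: 0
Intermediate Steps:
n(T) = -9 (n(T) = -4 - 5 = -9)
k(R) = √(1 + R)
V = 0 (V = (√(1 + 1)*(-9))*0 = (√2*(-9))*0 = -9*√2*0 = 0)
h(V)/(-6120939) = (1533*0²)/(-6120939) = (1533*0)*(-1/6120939) = 0*(-1/6120939) = 0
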